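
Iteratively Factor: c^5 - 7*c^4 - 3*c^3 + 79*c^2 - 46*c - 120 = (c - 4)*(c^4 - 3*c^3 - 15*c^2 + 19*c + 30) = (c - 4)*(c + 1)*(c^3 - 4*c^2 - 11*c + 30) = (c - 5)*(c - 4)*(c + 1)*(c^2 + c - 6) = (c - 5)*(c - 4)*(c + 1)*(c + 3)*(c - 2)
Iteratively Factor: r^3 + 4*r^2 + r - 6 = (r + 2)*(r^2 + 2*r - 3) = (r - 1)*(r + 2)*(r + 3)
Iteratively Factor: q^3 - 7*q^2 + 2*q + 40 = (q - 4)*(q^2 - 3*q - 10) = (q - 4)*(q + 2)*(q - 5)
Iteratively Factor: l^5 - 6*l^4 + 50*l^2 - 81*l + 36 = (l - 4)*(l^4 - 2*l^3 - 8*l^2 + 18*l - 9) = (l - 4)*(l - 1)*(l^3 - l^2 - 9*l + 9) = (l - 4)*(l - 3)*(l - 1)*(l^2 + 2*l - 3) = (l - 4)*(l - 3)*(l - 1)*(l + 3)*(l - 1)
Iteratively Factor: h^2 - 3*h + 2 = (h - 2)*(h - 1)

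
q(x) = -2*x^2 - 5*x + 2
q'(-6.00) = 19.00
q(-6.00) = -40.00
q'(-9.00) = 31.00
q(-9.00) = -115.00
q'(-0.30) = -3.80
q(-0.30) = 3.32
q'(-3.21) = 7.84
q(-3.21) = -2.56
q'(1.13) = -9.52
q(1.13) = -6.20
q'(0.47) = -6.88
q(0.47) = -0.79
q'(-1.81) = 2.24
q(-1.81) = 4.50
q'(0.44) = -6.76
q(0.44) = -0.59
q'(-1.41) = 0.64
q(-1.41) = 5.07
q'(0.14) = -5.56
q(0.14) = 1.26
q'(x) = -4*x - 5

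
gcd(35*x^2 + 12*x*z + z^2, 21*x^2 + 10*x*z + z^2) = 7*x + z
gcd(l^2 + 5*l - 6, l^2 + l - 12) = 1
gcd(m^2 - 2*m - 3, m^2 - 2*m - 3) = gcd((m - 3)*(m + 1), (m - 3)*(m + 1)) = m^2 - 2*m - 3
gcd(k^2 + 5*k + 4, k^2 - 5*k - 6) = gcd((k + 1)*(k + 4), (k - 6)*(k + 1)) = k + 1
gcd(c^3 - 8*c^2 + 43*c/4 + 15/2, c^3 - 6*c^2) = c - 6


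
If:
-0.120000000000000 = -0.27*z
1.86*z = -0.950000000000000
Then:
No Solution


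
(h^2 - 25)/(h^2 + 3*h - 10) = (h - 5)/(h - 2)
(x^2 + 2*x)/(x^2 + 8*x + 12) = x/(x + 6)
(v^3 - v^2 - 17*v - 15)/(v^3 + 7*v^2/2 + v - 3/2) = 2*(v - 5)/(2*v - 1)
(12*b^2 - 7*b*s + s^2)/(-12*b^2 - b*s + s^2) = (-3*b + s)/(3*b + s)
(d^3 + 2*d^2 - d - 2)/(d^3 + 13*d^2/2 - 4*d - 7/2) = 2*(d^2 + 3*d + 2)/(2*d^2 + 15*d + 7)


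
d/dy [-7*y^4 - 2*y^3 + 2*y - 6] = -28*y^3 - 6*y^2 + 2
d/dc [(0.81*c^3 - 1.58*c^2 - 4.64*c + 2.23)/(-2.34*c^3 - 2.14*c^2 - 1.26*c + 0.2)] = (-5.4306*c^4 - 23.7564*c^3 + 8.2018*c^2 + 8.9124*c + 1.8818)/(5.4756*c^6 + 10.0152*c^5 + 10.4764*c^4 + 4.4568*c^3 + 0.7316*c^2 - 0.504*c + 0.04)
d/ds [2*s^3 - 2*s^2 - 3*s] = 6*s^2 - 4*s - 3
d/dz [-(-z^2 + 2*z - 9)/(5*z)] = (z^2 - 9)/(5*z^2)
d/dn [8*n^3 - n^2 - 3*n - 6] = 24*n^2 - 2*n - 3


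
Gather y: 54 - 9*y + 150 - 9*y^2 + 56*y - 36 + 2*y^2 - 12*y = -7*y^2 + 35*y + 168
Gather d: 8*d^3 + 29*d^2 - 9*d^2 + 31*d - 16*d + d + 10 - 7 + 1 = 8*d^3 + 20*d^2 + 16*d + 4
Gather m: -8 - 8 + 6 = -10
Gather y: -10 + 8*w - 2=8*w - 12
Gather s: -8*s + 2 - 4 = -8*s - 2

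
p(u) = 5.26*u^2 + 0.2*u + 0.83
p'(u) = 10.52*u + 0.2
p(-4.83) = 122.57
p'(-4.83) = -50.61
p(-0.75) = 3.64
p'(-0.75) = -7.69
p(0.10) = 0.90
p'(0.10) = 1.25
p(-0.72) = 3.41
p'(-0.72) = -7.37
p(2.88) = 45.03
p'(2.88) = 30.50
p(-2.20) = 25.85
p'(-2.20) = -22.94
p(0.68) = 3.40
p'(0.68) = 7.35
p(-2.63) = 36.69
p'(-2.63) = -27.47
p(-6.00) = 188.99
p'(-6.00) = -62.92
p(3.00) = 48.77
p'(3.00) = 31.76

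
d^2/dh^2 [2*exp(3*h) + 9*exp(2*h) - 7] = 18*(exp(h) + 2)*exp(2*h)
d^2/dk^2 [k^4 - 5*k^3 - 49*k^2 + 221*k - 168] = 12*k^2 - 30*k - 98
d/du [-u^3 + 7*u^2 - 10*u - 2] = -3*u^2 + 14*u - 10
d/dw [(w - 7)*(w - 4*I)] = 2*w - 7 - 4*I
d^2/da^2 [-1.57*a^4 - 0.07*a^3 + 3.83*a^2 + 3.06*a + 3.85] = -18.84*a^2 - 0.42*a + 7.66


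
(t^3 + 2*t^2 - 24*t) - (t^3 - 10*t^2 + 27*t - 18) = 12*t^2 - 51*t + 18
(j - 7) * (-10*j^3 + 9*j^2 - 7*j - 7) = -10*j^4 + 79*j^3 - 70*j^2 + 42*j + 49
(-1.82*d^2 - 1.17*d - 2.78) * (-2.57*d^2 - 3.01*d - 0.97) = 4.6774*d^4 + 8.4851*d^3 + 12.4317*d^2 + 9.5027*d + 2.6966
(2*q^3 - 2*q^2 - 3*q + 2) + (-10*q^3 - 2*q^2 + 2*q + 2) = -8*q^3 - 4*q^2 - q + 4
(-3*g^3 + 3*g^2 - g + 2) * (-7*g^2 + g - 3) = 21*g^5 - 24*g^4 + 19*g^3 - 24*g^2 + 5*g - 6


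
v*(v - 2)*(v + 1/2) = v^3 - 3*v^2/2 - v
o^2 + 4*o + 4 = (o + 2)^2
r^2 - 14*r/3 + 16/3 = (r - 8/3)*(r - 2)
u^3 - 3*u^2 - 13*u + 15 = (u - 5)*(u - 1)*(u + 3)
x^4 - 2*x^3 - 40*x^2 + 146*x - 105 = (x - 5)*(x - 3)*(x - 1)*(x + 7)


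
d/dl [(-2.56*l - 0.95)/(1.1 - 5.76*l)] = (9.1168 - 47.73888*l)/(5.76*l - 1.1)^3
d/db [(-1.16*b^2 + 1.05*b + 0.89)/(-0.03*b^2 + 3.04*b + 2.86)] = (-3.4949*b^2 - 6.5818*b + 0.2974)/(0.0009*b^4 - 0.1824*b^3 + 9.07*b^2 + 17.3888*b + 8.1796)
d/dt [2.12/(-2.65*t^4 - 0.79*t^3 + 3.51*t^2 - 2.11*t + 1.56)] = (22.472*t^3 + 5.0244*t^2 - 14.8824*t + 4.4732)/(2.65*t^4 + 0.79*t^3 - 3.51*t^2 + 2.11*t - 1.56)^2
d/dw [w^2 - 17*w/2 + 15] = 2*w - 17/2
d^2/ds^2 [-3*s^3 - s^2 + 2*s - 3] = -18*s - 2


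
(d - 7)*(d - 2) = d^2 - 9*d + 14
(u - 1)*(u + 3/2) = u^2 + u/2 - 3/2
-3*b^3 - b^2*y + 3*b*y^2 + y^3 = (-b + y)*(b + y)*(3*b + y)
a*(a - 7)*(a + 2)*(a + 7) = a^4 + 2*a^3 - 49*a^2 - 98*a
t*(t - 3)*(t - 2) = t^3 - 5*t^2 + 6*t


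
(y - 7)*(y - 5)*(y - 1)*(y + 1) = y^4 - 12*y^3 + 34*y^2 + 12*y - 35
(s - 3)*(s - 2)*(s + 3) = s^3 - 2*s^2 - 9*s + 18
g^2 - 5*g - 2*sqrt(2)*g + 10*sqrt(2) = (g - 5)*(g - 2*sqrt(2))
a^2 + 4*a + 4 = (a + 2)^2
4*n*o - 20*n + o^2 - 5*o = (4*n + o)*(o - 5)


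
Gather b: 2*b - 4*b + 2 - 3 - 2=-2*b - 3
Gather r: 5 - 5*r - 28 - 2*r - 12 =-7*r - 35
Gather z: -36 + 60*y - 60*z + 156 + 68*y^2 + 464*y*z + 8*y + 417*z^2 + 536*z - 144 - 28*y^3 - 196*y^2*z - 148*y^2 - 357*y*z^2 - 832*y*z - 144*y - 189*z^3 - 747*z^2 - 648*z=-28*y^3 - 80*y^2 - 76*y - 189*z^3 + z^2*(-357*y - 330) + z*(-196*y^2 - 368*y - 172) - 24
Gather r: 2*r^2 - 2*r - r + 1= 2*r^2 - 3*r + 1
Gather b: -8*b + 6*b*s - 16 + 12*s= b*(6*s - 8) + 12*s - 16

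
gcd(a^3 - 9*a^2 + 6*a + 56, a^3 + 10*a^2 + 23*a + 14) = a + 2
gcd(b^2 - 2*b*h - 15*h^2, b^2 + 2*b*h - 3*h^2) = b + 3*h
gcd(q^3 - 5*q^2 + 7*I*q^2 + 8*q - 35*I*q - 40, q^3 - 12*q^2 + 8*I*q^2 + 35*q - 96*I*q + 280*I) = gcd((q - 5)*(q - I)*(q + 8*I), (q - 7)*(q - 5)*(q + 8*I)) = q^2 + q*(-5 + 8*I) - 40*I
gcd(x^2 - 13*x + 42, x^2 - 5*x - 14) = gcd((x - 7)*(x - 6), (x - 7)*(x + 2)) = x - 7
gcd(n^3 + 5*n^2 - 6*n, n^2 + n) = n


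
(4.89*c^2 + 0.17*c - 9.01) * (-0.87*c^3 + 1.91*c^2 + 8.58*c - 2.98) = -4.2543*c^5 + 9.192*c^4 + 50.1196*c^3 - 30.3227*c^2 - 77.8124*c + 26.8498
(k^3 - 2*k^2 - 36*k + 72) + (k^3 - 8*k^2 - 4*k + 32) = 2*k^3 - 10*k^2 - 40*k + 104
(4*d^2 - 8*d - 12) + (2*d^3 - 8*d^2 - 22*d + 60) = 2*d^3 - 4*d^2 - 30*d + 48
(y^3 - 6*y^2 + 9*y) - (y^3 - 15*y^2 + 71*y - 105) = 9*y^2 - 62*y + 105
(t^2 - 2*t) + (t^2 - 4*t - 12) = 2*t^2 - 6*t - 12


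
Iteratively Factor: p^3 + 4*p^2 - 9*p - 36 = (p + 3)*(p^2 + p - 12) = (p - 3)*(p + 3)*(p + 4)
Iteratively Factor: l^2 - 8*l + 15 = (l - 5)*(l - 3)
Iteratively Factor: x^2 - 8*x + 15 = (x - 3)*(x - 5)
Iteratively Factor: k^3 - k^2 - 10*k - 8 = (k - 4)*(k^2 + 3*k + 2) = (k - 4)*(k + 2)*(k + 1)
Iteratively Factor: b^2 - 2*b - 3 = (b + 1)*(b - 3)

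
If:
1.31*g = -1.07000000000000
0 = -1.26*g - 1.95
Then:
No Solution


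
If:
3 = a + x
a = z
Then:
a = z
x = 3 - z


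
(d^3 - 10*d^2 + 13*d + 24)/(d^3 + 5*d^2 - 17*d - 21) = (d - 8)/(d + 7)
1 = 1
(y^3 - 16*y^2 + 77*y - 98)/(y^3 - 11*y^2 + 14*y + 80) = (y^3 - 16*y^2 + 77*y - 98)/(y^3 - 11*y^2 + 14*y + 80)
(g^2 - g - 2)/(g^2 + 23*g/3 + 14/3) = 3*(g^2 - g - 2)/(3*g^2 + 23*g + 14)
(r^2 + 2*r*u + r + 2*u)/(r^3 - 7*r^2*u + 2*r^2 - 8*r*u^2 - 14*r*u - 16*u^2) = (r^2 + 2*r*u + r + 2*u)/(r^3 - 7*r^2*u + 2*r^2 - 8*r*u^2 - 14*r*u - 16*u^2)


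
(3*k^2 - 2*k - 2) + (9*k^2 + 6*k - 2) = 12*k^2 + 4*k - 4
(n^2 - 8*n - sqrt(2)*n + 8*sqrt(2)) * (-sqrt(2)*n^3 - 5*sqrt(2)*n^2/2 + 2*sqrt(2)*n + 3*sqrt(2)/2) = -sqrt(2)*n^5 + 2*n^4 + 11*sqrt(2)*n^4/2 - 11*n^3 + 22*sqrt(2)*n^3 - 44*n^2 - 29*sqrt(2)*n^2/2 - 12*sqrt(2)*n + 29*n + 24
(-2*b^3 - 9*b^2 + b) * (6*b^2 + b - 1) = -12*b^5 - 56*b^4 - b^3 + 10*b^2 - b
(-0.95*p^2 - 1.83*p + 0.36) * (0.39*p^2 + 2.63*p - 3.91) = -0.3705*p^4 - 3.2122*p^3 - 0.958*p^2 + 8.1021*p - 1.4076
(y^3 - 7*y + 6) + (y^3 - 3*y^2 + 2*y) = 2*y^3 - 3*y^2 - 5*y + 6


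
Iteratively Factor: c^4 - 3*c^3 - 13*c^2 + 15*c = (c - 5)*(c^3 + 2*c^2 - 3*c) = (c - 5)*(c + 3)*(c^2 - c) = (c - 5)*(c - 1)*(c + 3)*(c)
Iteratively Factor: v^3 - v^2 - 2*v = (v - 2)*(v^2 + v) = (v - 2)*(v + 1)*(v)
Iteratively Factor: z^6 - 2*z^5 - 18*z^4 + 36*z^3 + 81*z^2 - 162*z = (z + 3)*(z^5 - 5*z^4 - 3*z^3 + 45*z^2 - 54*z) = (z - 3)*(z + 3)*(z^4 - 2*z^3 - 9*z^2 + 18*z) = (z - 3)^2*(z + 3)*(z^3 + z^2 - 6*z) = (z - 3)^2*(z + 3)^2*(z^2 - 2*z) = (z - 3)^2*(z - 2)*(z + 3)^2*(z)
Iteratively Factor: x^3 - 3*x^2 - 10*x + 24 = (x - 4)*(x^2 + x - 6) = (x - 4)*(x - 2)*(x + 3)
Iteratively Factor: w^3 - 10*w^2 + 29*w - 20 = (w - 1)*(w^2 - 9*w + 20) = (w - 5)*(w - 1)*(w - 4)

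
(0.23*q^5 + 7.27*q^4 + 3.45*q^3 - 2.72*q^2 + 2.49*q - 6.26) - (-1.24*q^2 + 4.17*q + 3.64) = 0.23*q^5 + 7.27*q^4 + 3.45*q^3 - 1.48*q^2 - 1.68*q - 9.9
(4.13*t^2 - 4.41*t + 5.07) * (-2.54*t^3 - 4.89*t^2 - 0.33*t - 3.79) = -10.4902*t^5 - 8.9943*t^4 + 7.3242*t^3 - 38.9897*t^2 + 15.0408*t - 19.2153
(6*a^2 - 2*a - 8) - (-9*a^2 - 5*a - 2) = 15*a^2 + 3*a - 6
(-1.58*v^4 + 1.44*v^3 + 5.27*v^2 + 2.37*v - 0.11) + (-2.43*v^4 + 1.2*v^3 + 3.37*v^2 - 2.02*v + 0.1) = -4.01*v^4 + 2.64*v^3 + 8.64*v^2 + 0.35*v - 0.01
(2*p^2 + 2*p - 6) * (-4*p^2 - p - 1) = -8*p^4 - 10*p^3 + 20*p^2 + 4*p + 6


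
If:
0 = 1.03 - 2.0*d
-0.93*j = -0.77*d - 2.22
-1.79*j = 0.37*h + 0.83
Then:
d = 0.52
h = -15.85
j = 2.81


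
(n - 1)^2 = n^2 - 2*n + 1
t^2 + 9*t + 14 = (t + 2)*(t + 7)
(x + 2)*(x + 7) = x^2 + 9*x + 14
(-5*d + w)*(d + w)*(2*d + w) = -10*d^3 - 13*d^2*w - 2*d*w^2 + w^3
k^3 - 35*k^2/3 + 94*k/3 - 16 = (k - 8)*(k - 3)*(k - 2/3)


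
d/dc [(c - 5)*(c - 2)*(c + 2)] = 3*c^2 - 10*c - 4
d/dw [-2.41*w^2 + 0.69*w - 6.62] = 0.69 - 4.82*w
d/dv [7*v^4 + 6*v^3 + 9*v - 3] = 28*v^3 + 18*v^2 + 9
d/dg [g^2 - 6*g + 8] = 2*g - 6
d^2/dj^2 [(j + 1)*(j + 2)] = 2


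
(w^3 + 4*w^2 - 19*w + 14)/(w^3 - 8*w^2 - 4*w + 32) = (w^2 + 6*w - 7)/(w^2 - 6*w - 16)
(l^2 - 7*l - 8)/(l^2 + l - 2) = (l^2 - 7*l - 8)/(l^2 + l - 2)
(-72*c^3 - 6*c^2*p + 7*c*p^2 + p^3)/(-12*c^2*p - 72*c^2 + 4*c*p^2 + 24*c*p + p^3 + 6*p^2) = (-12*c^2 + c*p + p^2)/(-2*c*p - 12*c + p^2 + 6*p)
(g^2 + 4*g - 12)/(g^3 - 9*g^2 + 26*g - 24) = (g + 6)/(g^2 - 7*g + 12)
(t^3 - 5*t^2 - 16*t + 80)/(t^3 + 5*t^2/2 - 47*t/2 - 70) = 2*(t - 4)/(2*t + 7)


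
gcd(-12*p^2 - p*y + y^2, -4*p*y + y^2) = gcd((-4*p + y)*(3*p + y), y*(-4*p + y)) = -4*p + y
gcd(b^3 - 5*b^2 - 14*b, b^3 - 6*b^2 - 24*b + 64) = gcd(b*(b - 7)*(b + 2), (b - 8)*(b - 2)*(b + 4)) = 1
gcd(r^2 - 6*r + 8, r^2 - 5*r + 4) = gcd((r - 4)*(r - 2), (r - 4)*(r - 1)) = r - 4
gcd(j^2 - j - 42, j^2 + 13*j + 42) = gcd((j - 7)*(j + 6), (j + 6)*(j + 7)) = j + 6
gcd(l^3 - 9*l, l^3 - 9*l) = l^3 - 9*l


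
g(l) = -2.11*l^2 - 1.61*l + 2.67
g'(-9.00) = 36.37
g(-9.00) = -153.75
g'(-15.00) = 61.69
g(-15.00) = -447.93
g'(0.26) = -2.71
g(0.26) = 2.11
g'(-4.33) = 16.66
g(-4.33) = -29.92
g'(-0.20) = -0.77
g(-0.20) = 2.91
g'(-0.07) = -1.31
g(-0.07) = 2.77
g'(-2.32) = 8.18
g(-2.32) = -4.95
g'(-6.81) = 27.13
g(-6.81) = -84.22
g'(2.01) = -10.09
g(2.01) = -9.09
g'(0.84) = -5.15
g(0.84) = -0.17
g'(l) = -4.22*l - 1.61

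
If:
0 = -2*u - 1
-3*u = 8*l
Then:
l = 3/16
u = -1/2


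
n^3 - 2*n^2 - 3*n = n*(n - 3)*(n + 1)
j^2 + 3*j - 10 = (j - 2)*(j + 5)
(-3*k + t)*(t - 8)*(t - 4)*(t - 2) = -3*k*t^3 + 42*k*t^2 - 168*k*t + 192*k + t^4 - 14*t^3 + 56*t^2 - 64*t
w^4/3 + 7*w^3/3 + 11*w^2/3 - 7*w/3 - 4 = (w/3 + 1)*(w - 1)*(w + 1)*(w + 4)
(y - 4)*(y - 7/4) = y^2 - 23*y/4 + 7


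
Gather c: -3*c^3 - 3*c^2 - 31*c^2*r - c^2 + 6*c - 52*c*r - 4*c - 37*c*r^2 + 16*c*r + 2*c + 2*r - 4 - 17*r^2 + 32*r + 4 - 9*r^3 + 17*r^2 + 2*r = -3*c^3 + c^2*(-31*r - 4) + c*(-37*r^2 - 36*r + 4) - 9*r^3 + 36*r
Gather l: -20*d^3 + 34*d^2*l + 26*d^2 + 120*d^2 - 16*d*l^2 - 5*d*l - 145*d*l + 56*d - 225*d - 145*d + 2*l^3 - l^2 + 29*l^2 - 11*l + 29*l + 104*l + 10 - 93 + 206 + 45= -20*d^3 + 146*d^2 - 314*d + 2*l^3 + l^2*(28 - 16*d) + l*(34*d^2 - 150*d + 122) + 168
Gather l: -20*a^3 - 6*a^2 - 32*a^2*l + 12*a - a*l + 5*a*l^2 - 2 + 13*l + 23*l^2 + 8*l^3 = -20*a^3 - 6*a^2 + 12*a + 8*l^3 + l^2*(5*a + 23) + l*(-32*a^2 - a + 13) - 2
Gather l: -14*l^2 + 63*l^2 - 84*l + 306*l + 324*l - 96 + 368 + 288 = 49*l^2 + 546*l + 560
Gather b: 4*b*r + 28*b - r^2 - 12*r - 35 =b*(4*r + 28) - r^2 - 12*r - 35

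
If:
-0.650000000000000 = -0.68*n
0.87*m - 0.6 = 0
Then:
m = 0.69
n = 0.96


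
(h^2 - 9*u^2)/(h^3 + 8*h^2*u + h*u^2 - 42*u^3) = (-h + 3*u)/(-h^2 - 5*h*u + 14*u^2)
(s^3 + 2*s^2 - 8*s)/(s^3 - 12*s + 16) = s/(s - 2)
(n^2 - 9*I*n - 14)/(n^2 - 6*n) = (n^2 - 9*I*n - 14)/(n*(n - 6))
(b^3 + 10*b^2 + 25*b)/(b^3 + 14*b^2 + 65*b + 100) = b/(b + 4)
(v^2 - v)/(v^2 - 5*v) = (v - 1)/(v - 5)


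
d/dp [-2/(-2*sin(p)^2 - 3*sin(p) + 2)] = -2*(4*sin(p) + 3)*cos(p)/(2*sin(p)^2 + 3*sin(p) - 2)^2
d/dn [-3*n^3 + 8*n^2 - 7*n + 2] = -9*n^2 + 16*n - 7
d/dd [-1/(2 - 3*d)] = -3/(3*d - 2)^2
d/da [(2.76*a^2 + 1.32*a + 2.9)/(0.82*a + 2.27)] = (2.2632*a^2 + 12.5304*a + 0.6184)/(0.6724*a^2 + 3.7228*a + 5.1529)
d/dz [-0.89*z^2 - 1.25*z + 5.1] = -1.78*z - 1.25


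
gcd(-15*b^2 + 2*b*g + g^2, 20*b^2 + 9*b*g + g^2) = 5*b + g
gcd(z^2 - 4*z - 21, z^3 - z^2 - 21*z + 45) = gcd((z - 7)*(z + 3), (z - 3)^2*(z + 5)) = 1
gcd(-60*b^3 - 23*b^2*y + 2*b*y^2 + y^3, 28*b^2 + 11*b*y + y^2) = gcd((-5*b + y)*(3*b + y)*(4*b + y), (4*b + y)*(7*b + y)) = 4*b + y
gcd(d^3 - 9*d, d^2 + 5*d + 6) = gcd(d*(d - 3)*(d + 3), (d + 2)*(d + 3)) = d + 3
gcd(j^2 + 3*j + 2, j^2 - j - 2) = j + 1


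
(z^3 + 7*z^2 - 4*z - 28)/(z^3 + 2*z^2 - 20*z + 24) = (z^2 + 9*z + 14)/(z^2 + 4*z - 12)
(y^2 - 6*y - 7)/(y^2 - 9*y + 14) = (y + 1)/(y - 2)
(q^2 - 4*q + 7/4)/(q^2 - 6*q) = (q^2 - 4*q + 7/4)/(q*(q - 6))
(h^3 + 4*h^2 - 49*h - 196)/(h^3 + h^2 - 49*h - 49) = (h + 4)/(h + 1)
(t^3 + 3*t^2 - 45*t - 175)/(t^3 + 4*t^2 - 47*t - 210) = (t + 5)/(t + 6)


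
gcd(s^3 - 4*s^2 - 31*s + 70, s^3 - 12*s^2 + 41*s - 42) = s^2 - 9*s + 14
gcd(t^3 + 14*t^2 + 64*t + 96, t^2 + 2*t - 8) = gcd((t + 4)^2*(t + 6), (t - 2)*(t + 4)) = t + 4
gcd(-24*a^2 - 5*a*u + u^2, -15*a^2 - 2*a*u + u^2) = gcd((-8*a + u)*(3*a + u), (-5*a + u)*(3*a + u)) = 3*a + u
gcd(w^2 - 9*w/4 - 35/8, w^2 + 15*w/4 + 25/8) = w + 5/4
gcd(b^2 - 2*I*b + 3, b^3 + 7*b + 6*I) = b^2 - 2*I*b + 3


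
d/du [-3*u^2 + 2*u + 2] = 2 - 6*u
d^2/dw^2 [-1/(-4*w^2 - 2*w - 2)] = (-4*w^2 - 2*w + (4*w + 1)^2 - 2)/(2*w^2 + w + 1)^3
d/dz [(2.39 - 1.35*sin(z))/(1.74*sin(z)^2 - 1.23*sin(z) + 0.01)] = (2.349*sin(z)^2 - 8.3172*sin(z) + 2.9262)*cos(z)/(3.0276*sin(z)^4 - 4.2804*sin(z)^3 + 1.5477*sin(z)^2 - 0.0246*sin(z) + 0.0001)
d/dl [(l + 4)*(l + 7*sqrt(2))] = 2*l + 4 + 7*sqrt(2)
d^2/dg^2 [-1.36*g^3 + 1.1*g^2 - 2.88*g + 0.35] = 2.2 - 8.16*g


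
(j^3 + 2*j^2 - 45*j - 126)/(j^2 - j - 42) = j + 3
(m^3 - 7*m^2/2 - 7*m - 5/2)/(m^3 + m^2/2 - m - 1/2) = (m - 5)/(m - 1)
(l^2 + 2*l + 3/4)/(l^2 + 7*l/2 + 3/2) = (l + 3/2)/(l + 3)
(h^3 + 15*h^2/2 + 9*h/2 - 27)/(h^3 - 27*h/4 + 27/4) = 2*(h + 6)/(2*h - 3)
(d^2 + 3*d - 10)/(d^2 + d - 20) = (d - 2)/(d - 4)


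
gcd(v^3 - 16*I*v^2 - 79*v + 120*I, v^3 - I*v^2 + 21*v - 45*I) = v - 3*I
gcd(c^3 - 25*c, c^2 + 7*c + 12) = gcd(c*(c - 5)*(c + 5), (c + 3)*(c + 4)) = 1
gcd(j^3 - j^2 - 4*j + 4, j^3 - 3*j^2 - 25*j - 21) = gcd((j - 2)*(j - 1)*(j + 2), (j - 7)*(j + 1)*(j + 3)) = 1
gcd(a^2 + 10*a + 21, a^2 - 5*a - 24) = a + 3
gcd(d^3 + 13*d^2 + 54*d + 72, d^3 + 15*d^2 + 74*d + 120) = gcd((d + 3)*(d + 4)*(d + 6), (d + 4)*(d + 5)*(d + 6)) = d^2 + 10*d + 24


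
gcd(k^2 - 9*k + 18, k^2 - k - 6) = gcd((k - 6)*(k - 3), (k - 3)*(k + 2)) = k - 3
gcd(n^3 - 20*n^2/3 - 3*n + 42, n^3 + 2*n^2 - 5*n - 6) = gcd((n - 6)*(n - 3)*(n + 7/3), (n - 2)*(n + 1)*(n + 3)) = 1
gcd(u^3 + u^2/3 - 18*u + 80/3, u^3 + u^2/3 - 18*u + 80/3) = u^3 + u^2/3 - 18*u + 80/3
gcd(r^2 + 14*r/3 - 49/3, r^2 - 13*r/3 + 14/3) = r - 7/3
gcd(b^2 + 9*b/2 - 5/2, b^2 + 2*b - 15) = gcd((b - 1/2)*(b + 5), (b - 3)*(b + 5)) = b + 5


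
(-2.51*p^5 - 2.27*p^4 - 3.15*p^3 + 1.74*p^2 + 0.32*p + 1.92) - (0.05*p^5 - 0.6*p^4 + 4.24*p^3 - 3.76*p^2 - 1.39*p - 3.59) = -2.56*p^5 - 1.67*p^4 - 7.39*p^3 + 5.5*p^2 + 1.71*p + 5.51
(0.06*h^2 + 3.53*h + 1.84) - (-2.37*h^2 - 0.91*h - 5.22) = 2.43*h^2 + 4.44*h + 7.06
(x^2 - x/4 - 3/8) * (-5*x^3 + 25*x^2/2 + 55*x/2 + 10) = -5*x^5 + 55*x^4/4 + 105*x^3/4 - 25*x^2/16 - 205*x/16 - 15/4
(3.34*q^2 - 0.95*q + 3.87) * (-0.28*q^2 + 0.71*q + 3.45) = -0.9352*q^4 + 2.6374*q^3 + 9.7649*q^2 - 0.5298*q + 13.3515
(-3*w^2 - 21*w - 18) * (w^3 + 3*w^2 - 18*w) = -3*w^5 - 30*w^4 - 27*w^3 + 324*w^2 + 324*w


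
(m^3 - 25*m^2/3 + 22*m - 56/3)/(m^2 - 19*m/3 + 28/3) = m - 2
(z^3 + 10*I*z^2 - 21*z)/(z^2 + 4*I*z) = (z^2 + 10*I*z - 21)/(z + 4*I)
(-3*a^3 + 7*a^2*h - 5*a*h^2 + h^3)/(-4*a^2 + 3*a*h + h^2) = (3*a^2 - 4*a*h + h^2)/(4*a + h)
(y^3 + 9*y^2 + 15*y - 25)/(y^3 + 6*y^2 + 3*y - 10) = (y + 5)/(y + 2)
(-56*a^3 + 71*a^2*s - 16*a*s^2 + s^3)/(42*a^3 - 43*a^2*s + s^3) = (56*a^2 - 15*a*s + s^2)/(-42*a^2 + a*s + s^2)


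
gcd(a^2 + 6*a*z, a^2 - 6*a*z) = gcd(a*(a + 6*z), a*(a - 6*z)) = a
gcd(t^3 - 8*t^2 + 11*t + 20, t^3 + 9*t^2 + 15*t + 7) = t + 1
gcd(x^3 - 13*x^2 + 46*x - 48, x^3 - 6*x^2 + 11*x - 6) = x^2 - 5*x + 6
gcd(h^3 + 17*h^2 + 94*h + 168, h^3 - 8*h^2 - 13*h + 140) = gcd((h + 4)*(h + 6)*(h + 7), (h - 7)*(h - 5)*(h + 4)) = h + 4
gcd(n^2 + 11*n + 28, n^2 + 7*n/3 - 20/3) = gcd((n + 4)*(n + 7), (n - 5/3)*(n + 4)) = n + 4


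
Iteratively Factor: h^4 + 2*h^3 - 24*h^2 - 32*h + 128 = (h - 4)*(h^3 + 6*h^2 - 32) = (h - 4)*(h + 4)*(h^2 + 2*h - 8) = (h - 4)*(h - 2)*(h + 4)*(h + 4)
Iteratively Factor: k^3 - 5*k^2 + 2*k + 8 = (k + 1)*(k^2 - 6*k + 8) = (k - 4)*(k + 1)*(k - 2)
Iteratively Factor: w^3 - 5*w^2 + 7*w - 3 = (w - 3)*(w^2 - 2*w + 1) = (w - 3)*(w - 1)*(w - 1)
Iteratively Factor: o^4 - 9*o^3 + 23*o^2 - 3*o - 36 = (o - 4)*(o^3 - 5*o^2 + 3*o + 9) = (o - 4)*(o - 3)*(o^2 - 2*o - 3) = (o - 4)*(o - 3)*(o + 1)*(o - 3)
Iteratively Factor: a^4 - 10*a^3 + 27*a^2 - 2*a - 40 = (a - 2)*(a^3 - 8*a^2 + 11*a + 20) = (a - 5)*(a - 2)*(a^2 - 3*a - 4) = (a - 5)*(a - 4)*(a - 2)*(a + 1)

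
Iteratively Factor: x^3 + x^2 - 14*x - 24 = (x + 2)*(x^2 - x - 12) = (x - 4)*(x + 2)*(x + 3)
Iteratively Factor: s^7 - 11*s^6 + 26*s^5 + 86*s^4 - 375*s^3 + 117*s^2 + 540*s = (s - 4)*(s^6 - 7*s^5 - 2*s^4 + 78*s^3 - 63*s^2 - 135*s) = (s - 4)*(s - 3)*(s^5 - 4*s^4 - 14*s^3 + 36*s^2 + 45*s) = (s - 4)*(s - 3)*(s + 1)*(s^4 - 5*s^3 - 9*s^2 + 45*s) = (s - 4)*(s - 3)*(s + 1)*(s + 3)*(s^3 - 8*s^2 + 15*s) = (s - 5)*(s - 4)*(s - 3)*(s + 1)*(s + 3)*(s^2 - 3*s) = s*(s - 5)*(s - 4)*(s - 3)*(s + 1)*(s + 3)*(s - 3)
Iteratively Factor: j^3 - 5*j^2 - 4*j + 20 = (j - 2)*(j^2 - 3*j - 10) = (j - 5)*(j - 2)*(j + 2)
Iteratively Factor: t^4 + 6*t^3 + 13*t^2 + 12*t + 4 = (t + 1)*(t^3 + 5*t^2 + 8*t + 4) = (t + 1)^2*(t^2 + 4*t + 4) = (t + 1)^2*(t + 2)*(t + 2)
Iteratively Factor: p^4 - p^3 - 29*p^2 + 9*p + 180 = (p + 4)*(p^3 - 5*p^2 - 9*p + 45) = (p - 5)*(p + 4)*(p^2 - 9) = (p - 5)*(p - 3)*(p + 4)*(p + 3)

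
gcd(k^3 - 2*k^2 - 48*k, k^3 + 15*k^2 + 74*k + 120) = k + 6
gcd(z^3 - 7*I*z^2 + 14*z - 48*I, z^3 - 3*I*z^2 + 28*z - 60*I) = z - 2*I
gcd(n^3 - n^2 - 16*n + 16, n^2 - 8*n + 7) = n - 1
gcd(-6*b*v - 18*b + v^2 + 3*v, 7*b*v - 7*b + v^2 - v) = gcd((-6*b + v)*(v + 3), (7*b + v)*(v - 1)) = 1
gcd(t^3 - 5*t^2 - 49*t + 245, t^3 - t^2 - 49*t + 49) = t^2 - 49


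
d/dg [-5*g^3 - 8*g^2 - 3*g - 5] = -15*g^2 - 16*g - 3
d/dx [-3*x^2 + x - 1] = 1 - 6*x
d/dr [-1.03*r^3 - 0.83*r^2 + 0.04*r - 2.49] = -3.09*r^2 - 1.66*r + 0.04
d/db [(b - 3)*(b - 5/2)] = 2*b - 11/2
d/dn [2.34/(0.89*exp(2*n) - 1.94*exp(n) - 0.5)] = (4.5396 - 4.1652*exp(n))*exp(n)/(-0.89*exp(2*n) + 1.94*exp(n) + 0.5)^2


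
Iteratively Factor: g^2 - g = (g)*(g - 1)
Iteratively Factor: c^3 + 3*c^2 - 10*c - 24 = (c + 2)*(c^2 + c - 12) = (c - 3)*(c + 2)*(c + 4)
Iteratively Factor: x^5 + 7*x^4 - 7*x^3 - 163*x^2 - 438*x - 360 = (x + 2)*(x^4 + 5*x^3 - 17*x^2 - 129*x - 180) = (x + 2)*(x + 3)*(x^3 + 2*x^2 - 23*x - 60) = (x + 2)*(x + 3)^2*(x^2 - x - 20) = (x + 2)*(x + 3)^2*(x + 4)*(x - 5)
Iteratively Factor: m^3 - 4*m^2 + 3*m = (m - 1)*(m^2 - 3*m) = (m - 3)*(m - 1)*(m)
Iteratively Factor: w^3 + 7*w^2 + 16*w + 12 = (w + 2)*(w^2 + 5*w + 6) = (w + 2)^2*(w + 3)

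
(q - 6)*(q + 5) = q^2 - q - 30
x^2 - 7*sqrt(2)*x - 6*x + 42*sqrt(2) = (x - 6)*(x - 7*sqrt(2))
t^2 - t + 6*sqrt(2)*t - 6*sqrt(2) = (t - 1)*(t + 6*sqrt(2))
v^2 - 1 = (v - 1)*(v + 1)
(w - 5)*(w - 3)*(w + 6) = w^3 - 2*w^2 - 33*w + 90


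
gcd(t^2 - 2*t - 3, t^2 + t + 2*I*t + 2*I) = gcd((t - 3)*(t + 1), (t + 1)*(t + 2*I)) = t + 1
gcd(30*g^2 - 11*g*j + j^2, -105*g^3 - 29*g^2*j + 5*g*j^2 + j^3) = 5*g - j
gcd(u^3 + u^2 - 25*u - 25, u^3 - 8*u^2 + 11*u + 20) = u^2 - 4*u - 5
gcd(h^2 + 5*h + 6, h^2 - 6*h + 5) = 1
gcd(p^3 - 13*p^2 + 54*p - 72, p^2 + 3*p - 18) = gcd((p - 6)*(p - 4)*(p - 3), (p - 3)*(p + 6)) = p - 3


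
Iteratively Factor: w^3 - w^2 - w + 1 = (w + 1)*(w^2 - 2*w + 1) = (w - 1)*(w + 1)*(w - 1)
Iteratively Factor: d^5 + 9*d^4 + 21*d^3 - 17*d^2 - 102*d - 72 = (d + 4)*(d^4 + 5*d^3 + d^2 - 21*d - 18) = (d - 2)*(d + 4)*(d^3 + 7*d^2 + 15*d + 9) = (d - 2)*(d + 1)*(d + 4)*(d^2 + 6*d + 9) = (d - 2)*(d + 1)*(d + 3)*(d + 4)*(d + 3)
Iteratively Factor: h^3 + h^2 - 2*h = (h)*(h^2 + h - 2) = h*(h + 2)*(h - 1)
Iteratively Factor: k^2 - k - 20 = (k - 5)*(k + 4)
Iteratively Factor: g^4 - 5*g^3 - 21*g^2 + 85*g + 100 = (g + 1)*(g^3 - 6*g^2 - 15*g + 100) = (g - 5)*(g + 1)*(g^2 - g - 20) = (g - 5)^2*(g + 1)*(g + 4)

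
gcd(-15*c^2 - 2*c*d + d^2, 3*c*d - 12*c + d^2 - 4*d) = 3*c + d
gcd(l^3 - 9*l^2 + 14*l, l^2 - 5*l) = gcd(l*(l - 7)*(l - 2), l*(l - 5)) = l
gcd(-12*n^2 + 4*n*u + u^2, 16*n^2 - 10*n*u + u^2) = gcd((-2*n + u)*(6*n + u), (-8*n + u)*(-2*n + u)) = -2*n + u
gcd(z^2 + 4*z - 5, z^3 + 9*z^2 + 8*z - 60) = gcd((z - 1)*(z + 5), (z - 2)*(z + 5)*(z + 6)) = z + 5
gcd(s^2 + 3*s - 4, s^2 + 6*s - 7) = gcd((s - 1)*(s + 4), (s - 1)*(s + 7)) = s - 1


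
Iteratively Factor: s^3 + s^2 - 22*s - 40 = (s + 2)*(s^2 - s - 20) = (s + 2)*(s + 4)*(s - 5)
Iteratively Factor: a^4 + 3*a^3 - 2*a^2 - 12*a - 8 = (a - 2)*(a^3 + 5*a^2 + 8*a + 4) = (a - 2)*(a + 1)*(a^2 + 4*a + 4) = (a - 2)*(a + 1)*(a + 2)*(a + 2)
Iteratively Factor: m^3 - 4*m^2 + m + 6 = (m + 1)*(m^2 - 5*m + 6) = (m - 3)*(m + 1)*(m - 2)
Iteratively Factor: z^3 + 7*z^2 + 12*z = (z + 4)*(z^2 + 3*z) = z*(z + 4)*(z + 3)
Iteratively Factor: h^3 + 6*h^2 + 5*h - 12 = (h - 1)*(h^2 + 7*h + 12) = (h - 1)*(h + 3)*(h + 4)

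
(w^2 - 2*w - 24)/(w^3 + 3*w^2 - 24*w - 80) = (w - 6)/(w^2 - w - 20)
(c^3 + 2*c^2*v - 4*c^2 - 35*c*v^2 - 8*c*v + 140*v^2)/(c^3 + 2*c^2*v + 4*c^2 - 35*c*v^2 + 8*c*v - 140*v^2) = (c - 4)/(c + 4)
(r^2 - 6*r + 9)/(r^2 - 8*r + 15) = (r - 3)/(r - 5)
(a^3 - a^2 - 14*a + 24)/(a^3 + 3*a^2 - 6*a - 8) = (a - 3)/(a + 1)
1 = 1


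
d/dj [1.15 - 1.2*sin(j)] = -1.2*cos(j)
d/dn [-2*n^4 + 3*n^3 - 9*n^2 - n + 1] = -8*n^3 + 9*n^2 - 18*n - 1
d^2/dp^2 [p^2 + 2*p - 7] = 2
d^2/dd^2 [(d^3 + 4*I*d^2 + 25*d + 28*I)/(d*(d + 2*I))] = 2*(29*d^3 + 84*I*d^2 - 168*d - 112*I)/(d^3*(d^3 + 6*I*d^2 - 12*d - 8*I))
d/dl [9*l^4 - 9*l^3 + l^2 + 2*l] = 36*l^3 - 27*l^2 + 2*l + 2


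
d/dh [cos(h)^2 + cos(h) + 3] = -sin(h) - sin(2*h)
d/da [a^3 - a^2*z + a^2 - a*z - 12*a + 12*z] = 3*a^2 - 2*a*z + 2*a - z - 12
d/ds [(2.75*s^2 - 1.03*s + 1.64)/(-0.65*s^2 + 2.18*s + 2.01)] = (5.3255*s^2 + 13.187*s - 5.6455)/(0.4225*s^4 - 2.834*s^3 + 2.1394*s^2 + 8.7636*s + 4.0401)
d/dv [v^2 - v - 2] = 2*v - 1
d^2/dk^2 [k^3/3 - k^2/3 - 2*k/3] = 2*k - 2/3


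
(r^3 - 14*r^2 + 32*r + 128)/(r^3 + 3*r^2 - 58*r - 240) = (r^2 - 6*r - 16)/(r^2 + 11*r + 30)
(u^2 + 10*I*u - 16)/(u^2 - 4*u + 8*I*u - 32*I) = (u + 2*I)/(u - 4)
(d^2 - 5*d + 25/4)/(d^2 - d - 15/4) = (2*d - 5)/(2*d + 3)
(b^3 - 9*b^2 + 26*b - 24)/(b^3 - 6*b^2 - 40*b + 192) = (b^2 - 5*b + 6)/(b^2 - 2*b - 48)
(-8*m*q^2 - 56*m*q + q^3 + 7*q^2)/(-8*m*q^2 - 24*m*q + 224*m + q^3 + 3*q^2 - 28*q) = q/(q - 4)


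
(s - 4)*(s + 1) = s^2 - 3*s - 4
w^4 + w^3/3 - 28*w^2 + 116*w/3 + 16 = (w - 4)*(w - 2)*(w + 1/3)*(w + 6)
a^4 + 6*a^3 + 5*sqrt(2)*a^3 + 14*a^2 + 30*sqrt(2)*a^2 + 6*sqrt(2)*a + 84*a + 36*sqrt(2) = (a + 6)*(a + sqrt(2))^2*(a + 3*sqrt(2))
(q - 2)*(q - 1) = q^2 - 3*q + 2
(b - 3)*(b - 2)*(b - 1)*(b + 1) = b^4 - 5*b^3 + 5*b^2 + 5*b - 6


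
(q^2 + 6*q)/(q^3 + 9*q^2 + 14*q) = (q + 6)/(q^2 + 9*q + 14)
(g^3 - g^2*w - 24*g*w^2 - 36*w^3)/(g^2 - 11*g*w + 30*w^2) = (-g^2 - 5*g*w - 6*w^2)/(-g + 5*w)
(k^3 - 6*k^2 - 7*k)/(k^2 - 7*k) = k + 1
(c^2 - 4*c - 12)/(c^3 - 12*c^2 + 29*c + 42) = (c + 2)/(c^2 - 6*c - 7)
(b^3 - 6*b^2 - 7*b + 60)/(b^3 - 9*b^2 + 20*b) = (b + 3)/b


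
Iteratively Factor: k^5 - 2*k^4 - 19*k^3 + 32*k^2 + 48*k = (k + 4)*(k^4 - 6*k^3 + 5*k^2 + 12*k) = (k - 3)*(k + 4)*(k^3 - 3*k^2 - 4*k) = (k - 3)*(k + 1)*(k + 4)*(k^2 - 4*k) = k*(k - 3)*(k + 1)*(k + 4)*(k - 4)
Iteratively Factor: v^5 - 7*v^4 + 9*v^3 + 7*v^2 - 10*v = (v + 1)*(v^4 - 8*v^3 + 17*v^2 - 10*v) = (v - 5)*(v + 1)*(v^3 - 3*v^2 + 2*v) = (v - 5)*(v - 2)*(v + 1)*(v^2 - v) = v*(v - 5)*(v - 2)*(v + 1)*(v - 1)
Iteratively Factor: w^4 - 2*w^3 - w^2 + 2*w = (w + 1)*(w^3 - 3*w^2 + 2*w) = (w - 2)*(w + 1)*(w^2 - w) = (w - 2)*(w - 1)*(w + 1)*(w)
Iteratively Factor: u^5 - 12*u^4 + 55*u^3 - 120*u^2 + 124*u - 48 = (u - 3)*(u^4 - 9*u^3 + 28*u^2 - 36*u + 16) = (u - 3)*(u - 1)*(u^3 - 8*u^2 + 20*u - 16) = (u - 3)*(u - 2)*(u - 1)*(u^2 - 6*u + 8) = (u - 4)*(u - 3)*(u - 2)*(u - 1)*(u - 2)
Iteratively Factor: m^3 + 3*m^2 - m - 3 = (m - 1)*(m^2 + 4*m + 3) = (m - 1)*(m + 3)*(m + 1)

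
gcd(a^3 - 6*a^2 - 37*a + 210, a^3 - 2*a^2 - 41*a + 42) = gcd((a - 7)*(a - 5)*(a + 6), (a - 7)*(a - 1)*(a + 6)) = a^2 - a - 42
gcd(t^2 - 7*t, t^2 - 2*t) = t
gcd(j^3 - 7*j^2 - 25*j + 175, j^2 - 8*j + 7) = j - 7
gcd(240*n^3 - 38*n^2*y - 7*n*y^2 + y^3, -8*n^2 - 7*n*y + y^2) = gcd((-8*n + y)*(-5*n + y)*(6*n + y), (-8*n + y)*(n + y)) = -8*n + y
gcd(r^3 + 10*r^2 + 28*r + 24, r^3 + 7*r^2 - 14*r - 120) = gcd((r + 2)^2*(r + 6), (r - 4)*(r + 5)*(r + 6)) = r + 6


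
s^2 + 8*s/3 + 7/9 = (s + 1/3)*(s + 7/3)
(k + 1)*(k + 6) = k^2 + 7*k + 6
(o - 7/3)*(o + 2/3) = o^2 - 5*o/3 - 14/9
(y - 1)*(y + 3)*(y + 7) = y^3 + 9*y^2 + 11*y - 21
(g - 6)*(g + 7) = g^2 + g - 42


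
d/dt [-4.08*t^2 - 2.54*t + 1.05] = -8.16*t - 2.54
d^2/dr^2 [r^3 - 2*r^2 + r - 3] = 6*r - 4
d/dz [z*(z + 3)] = 2*z + 3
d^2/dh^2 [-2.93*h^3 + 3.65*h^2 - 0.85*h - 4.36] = 7.3 - 17.58*h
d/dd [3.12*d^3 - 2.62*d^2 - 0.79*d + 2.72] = 9.36*d^2 - 5.24*d - 0.79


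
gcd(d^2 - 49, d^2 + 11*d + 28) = d + 7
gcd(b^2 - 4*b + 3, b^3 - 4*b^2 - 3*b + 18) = b - 3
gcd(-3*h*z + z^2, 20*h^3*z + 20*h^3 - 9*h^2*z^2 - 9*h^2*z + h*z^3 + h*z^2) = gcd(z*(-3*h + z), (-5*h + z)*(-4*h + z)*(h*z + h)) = 1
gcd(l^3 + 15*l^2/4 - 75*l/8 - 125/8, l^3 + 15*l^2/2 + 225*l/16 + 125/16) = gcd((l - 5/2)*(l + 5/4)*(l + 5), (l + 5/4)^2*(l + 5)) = l^2 + 25*l/4 + 25/4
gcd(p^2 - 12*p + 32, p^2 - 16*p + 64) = p - 8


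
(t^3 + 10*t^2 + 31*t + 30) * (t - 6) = t^4 + 4*t^3 - 29*t^2 - 156*t - 180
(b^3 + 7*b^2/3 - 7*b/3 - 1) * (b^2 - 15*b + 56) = b^5 - 38*b^4/3 + 56*b^3/3 + 494*b^2/3 - 347*b/3 - 56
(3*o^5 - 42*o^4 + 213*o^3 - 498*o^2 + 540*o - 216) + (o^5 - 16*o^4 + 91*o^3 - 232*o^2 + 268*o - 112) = 4*o^5 - 58*o^4 + 304*o^3 - 730*o^2 + 808*o - 328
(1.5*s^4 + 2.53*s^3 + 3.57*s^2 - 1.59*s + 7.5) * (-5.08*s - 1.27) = -7.62*s^5 - 14.7574*s^4 - 21.3487*s^3 + 3.5433*s^2 - 36.0807*s - 9.525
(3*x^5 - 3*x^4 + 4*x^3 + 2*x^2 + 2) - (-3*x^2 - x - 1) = 3*x^5 - 3*x^4 + 4*x^3 + 5*x^2 + x + 3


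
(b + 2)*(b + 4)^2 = b^3 + 10*b^2 + 32*b + 32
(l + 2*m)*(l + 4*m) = l^2 + 6*l*m + 8*m^2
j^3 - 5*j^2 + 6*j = j*(j - 3)*(j - 2)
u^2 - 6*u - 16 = (u - 8)*(u + 2)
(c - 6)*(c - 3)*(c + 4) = c^3 - 5*c^2 - 18*c + 72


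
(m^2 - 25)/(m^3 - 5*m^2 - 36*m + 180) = (m + 5)/(m^2 - 36)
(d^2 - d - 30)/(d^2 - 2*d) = (d^2 - d - 30)/(d*(d - 2))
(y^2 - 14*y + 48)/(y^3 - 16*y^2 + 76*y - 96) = 1/(y - 2)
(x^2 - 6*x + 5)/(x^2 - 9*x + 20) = (x - 1)/(x - 4)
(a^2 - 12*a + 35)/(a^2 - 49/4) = 4*(a^2 - 12*a + 35)/(4*a^2 - 49)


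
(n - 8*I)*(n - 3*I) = n^2 - 11*I*n - 24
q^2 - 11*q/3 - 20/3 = (q - 5)*(q + 4/3)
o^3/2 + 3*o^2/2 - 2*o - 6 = (o/2 + 1)*(o - 2)*(o + 3)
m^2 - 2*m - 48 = (m - 8)*(m + 6)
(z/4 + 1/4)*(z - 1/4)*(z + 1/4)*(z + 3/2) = z^4/4 + 5*z^3/8 + 23*z^2/64 - 5*z/128 - 3/128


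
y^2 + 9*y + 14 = (y + 2)*(y + 7)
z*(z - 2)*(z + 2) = z^3 - 4*z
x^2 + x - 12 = (x - 3)*(x + 4)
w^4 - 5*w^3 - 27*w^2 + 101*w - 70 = (w - 7)*(w - 2)*(w - 1)*(w + 5)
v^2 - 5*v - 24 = (v - 8)*(v + 3)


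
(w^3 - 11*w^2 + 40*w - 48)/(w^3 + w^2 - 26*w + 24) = (w^2 - 7*w + 12)/(w^2 + 5*w - 6)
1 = 1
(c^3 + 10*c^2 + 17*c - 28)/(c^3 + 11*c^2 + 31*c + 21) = (c^2 + 3*c - 4)/(c^2 + 4*c + 3)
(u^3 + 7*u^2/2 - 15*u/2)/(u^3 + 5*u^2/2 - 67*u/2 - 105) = u*(2*u - 3)/(2*u^2 - 5*u - 42)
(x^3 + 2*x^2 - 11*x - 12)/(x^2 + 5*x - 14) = (x^3 + 2*x^2 - 11*x - 12)/(x^2 + 5*x - 14)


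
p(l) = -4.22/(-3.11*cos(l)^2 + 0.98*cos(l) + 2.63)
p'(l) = -4.22*(-6.22*sin(l)*cos(l) + 0.98*sin(l))/(-3.11*cos(l)^2 + 0.98*cos(l) + 2.63)^2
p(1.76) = -1.81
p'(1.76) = -1.63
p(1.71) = -1.73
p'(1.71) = -1.30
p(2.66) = 6.19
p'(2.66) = -27.34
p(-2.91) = 3.32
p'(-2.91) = 4.22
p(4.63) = -1.67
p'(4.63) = 0.98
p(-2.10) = -3.14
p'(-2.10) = 8.33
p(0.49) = -3.93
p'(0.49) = 7.77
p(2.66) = 6.19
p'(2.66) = -27.34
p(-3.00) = 3.04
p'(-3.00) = 2.21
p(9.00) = 5.00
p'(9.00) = -16.20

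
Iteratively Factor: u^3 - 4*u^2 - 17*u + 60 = (u - 5)*(u^2 + u - 12) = (u - 5)*(u + 4)*(u - 3)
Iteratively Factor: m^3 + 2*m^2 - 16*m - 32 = (m - 4)*(m^2 + 6*m + 8) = (m - 4)*(m + 2)*(m + 4)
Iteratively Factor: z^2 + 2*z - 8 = (z + 4)*(z - 2)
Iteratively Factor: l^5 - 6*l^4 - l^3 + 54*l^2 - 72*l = (l)*(l^4 - 6*l^3 - l^2 + 54*l - 72) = l*(l + 3)*(l^3 - 9*l^2 + 26*l - 24) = l*(l - 4)*(l + 3)*(l^2 - 5*l + 6) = l*(l - 4)*(l - 2)*(l + 3)*(l - 3)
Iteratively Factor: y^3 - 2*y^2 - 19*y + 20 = (y - 1)*(y^2 - y - 20) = (y - 1)*(y + 4)*(y - 5)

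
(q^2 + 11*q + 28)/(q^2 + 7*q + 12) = (q + 7)/(q + 3)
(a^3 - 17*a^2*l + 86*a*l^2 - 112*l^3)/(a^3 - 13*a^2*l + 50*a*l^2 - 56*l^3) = (a - 8*l)/(a - 4*l)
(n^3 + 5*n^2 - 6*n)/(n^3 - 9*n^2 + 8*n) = (n + 6)/(n - 8)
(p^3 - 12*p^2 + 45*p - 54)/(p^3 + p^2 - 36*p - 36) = (p^2 - 6*p + 9)/(p^2 + 7*p + 6)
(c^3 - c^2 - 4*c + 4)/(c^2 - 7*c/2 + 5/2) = 2*(c^2 - 4)/(2*c - 5)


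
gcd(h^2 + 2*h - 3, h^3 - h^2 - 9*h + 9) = h^2 + 2*h - 3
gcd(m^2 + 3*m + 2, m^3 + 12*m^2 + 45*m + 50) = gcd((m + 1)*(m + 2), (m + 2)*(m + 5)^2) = m + 2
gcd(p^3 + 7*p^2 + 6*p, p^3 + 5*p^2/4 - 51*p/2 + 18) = p + 6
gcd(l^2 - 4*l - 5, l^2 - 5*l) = l - 5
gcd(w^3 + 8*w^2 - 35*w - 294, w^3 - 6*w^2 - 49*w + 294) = w^2 + w - 42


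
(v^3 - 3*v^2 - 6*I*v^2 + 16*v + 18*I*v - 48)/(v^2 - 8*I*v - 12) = (v^3 + v^2*(-3 - 6*I) + v*(16 + 18*I) - 48)/(v^2 - 8*I*v - 12)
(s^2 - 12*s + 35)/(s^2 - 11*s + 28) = (s - 5)/(s - 4)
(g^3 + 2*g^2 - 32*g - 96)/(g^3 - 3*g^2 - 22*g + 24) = (g + 4)/(g - 1)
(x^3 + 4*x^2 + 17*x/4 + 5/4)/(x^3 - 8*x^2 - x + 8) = (x^2 + 3*x + 5/4)/(x^2 - 9*x + 8)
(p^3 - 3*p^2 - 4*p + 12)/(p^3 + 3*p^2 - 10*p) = (p^2 - p - 6)/(p*(p + 5))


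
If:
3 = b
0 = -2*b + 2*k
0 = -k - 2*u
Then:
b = 3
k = 3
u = -3/2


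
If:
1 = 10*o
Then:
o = 1/10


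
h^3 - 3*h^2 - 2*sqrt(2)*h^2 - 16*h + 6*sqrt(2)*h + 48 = (h - 3)*(h - 4*sqrt(2))*(h + 2*sqrt(2))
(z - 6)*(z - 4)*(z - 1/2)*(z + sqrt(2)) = z^4 - 21*z^3/2 + sqrt(2)*z^3 - 21*sqrt(2)*z^2/2 + 29*z^2 - 12*z + 29*sqrt(2)*z - 12*sqrt(2)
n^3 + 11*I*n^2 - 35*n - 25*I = (n + I)*(n + 5*I)^2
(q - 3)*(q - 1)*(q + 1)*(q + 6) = q^4 + 3*q^3 - 19*q^2 - 3*q + 18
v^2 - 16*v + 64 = (v - 8)^2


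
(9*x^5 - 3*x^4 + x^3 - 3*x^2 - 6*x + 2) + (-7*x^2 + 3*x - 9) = 9*x^5 - 3*x^4 + x^3 - 10*x^2 - 3*x - 7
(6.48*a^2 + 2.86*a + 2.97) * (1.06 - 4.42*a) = -28.6416*a^3 - 5.7724*a^2 - 10.0958*a + 3.1482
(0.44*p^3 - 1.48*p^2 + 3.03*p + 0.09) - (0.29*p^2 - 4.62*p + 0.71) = 0.44*p^3 - 1.77*p^2 + 7.65*p - 0.62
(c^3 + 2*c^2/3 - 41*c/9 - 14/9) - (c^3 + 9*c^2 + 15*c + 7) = -25*c^2/3 - 176*c/9 - 77/9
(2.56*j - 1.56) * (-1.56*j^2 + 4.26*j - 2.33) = -3.9936*j^3 + 13.3392*j^2 - 12.6104*j + 3.6348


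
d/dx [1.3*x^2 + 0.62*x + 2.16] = 2.6*x + 0.62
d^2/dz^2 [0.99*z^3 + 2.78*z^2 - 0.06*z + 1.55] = 5.94*z + 5.56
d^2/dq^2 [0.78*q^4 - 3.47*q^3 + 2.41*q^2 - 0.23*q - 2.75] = 9.36*q^2 - 20.82*q + 4.82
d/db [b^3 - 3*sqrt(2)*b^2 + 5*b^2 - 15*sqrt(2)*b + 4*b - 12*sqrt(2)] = 3*b^2 - 6*sqrt(2)*b + 10*b - 15*sqrt(2) + 4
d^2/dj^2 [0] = 0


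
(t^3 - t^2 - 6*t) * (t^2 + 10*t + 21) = t^5 + 9*t^4 + 5*t^3 - 81*t^2 - 126*t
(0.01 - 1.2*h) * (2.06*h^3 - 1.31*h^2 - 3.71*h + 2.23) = -2.472*h^4 + 1.5926*h^3 + 4.4389*h^2 - 2.7131*h + 0.0223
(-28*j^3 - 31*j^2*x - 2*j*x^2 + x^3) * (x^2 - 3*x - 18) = -28*j^3*x^2 + 84*j^3*x + 504*j^3 - 31*j^2*x^3 + 93*j^2*x^2 + 558*j^2*x - 2*j*x^4 + 6*j*x^3 + 36*j*x^2 + x^5 - 3*x^4 - 18*x^3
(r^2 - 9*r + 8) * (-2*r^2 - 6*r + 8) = -2*r^4 + 12*r^3 + 46*r^2 - 120*r + 64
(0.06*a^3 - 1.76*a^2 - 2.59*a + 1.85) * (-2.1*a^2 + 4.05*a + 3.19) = -0.126*a^5 + 3.939*a^4 - 1.4976*a^3 - 19.9889*a^2 - 0.769600000000001*a + 5.9015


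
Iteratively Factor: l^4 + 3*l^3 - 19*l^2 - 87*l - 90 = (l + 3)*(l^3 - 19*l - 30) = (l + 3)^2*(l^2 - 3*l - 10) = (l - 5)*(l + 3)^2*(l + 2)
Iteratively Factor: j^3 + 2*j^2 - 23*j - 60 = (j - 5)*(j^2 + 7*j + 12) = (j - 5)*(j + 4)*(j + 3)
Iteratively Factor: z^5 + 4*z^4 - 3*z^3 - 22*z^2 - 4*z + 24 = (z - 1)*(z^4 + 5*z^3 + 2*z^2 - 20*z - 24) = (z - 1)*(z + 2)*(z^3 + 3*z^2 - 4*z - 12) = (z - 2)*(z - 1)*(z + 2)*(z^2 + 5*z + 6) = (z - 2)*(z - 1)*(z + 2)^2*(z + 3)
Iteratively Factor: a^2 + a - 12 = (a + 4)*(a - 3)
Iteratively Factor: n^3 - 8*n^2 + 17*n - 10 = (n - 1)*(n^2 - 7*n + 10) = (n - 5)*(n - 1)*(n - 2)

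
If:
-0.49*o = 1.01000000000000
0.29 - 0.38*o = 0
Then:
No Solution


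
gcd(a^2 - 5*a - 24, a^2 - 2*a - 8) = 1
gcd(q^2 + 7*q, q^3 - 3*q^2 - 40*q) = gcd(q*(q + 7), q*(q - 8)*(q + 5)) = q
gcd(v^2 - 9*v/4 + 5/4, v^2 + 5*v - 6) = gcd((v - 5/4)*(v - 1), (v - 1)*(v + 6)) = v - 1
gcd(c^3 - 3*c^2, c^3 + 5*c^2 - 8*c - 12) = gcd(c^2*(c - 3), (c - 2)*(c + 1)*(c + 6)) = 1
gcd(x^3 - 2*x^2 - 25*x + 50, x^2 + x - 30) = x - 5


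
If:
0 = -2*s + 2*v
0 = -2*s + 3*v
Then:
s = 0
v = 0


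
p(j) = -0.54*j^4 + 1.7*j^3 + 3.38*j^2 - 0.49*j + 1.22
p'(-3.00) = 83.45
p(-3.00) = -56.53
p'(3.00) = 7.37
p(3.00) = 32.33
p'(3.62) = -11.65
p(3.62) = 31.65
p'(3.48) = -6.23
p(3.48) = 32.90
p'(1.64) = 14.79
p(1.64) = 13.10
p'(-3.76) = 161.01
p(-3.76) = -147.45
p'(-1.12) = 1.37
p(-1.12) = 2.77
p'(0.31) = 2.03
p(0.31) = 1.44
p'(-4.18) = 218.12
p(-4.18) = -226.69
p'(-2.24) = 34.23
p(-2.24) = -13.43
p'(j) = -2.16*j^3 + 5.1*j^2 + 6.76*j - 0.49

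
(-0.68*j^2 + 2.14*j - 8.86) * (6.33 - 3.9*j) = 2.652*j^3 - 12.6504*j^2 + 48.1002*j - 56.0838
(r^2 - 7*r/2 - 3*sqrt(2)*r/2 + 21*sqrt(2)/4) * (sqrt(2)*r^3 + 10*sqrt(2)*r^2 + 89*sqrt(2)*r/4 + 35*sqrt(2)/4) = sqrt(2)*r^5 - 3*r^4 + 13*sqrt(2)*r^4/2 - 39*r^3/2 - 51*sqrt(2)*r^3/4 - 553*sqrt(2)*r^2/8 + 153*r^2/4 - 245*sqrt(2)*r/8 + 1659*r/8 + 735/8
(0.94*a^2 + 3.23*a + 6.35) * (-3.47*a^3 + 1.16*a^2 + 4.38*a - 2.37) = -3.2618*a^5 - 10.1177*a^4 - 14.1705*a^3 + 19.2856*a^2 + 20.1579*a - 15.0495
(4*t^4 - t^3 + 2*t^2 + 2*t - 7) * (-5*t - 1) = -20*t^5 + t^4 - 9*t^3 - 12*t^2 + 33*t + 7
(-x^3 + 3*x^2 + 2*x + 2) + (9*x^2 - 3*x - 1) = -x^3 + 12*x^2 - x + 1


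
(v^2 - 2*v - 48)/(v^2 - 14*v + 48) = (v + 6)/(v - 6)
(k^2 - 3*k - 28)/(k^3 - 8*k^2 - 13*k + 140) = 1/(k - 5)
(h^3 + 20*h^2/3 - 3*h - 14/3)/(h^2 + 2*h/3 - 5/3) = (3*h^2 + 23*h + 14)/(3*h + 5)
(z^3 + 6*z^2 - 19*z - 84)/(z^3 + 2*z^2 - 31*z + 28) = (z + 3)/(z - 1)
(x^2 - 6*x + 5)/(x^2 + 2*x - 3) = (x - 5)/(x + 3)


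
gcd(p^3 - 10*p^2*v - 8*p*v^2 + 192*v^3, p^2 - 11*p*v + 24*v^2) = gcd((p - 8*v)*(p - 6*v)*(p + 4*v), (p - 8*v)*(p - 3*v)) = p - 8*v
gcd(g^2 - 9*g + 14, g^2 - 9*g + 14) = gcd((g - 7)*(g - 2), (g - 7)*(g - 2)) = g^2 - 9*g + 14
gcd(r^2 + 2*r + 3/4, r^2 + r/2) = r + 1/2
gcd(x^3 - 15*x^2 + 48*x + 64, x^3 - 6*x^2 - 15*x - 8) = x^2 - 7*x - 8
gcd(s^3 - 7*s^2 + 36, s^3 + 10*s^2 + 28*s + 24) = s + 2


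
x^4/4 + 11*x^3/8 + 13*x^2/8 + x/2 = x*(x/4 + 1)*(x + 1/2)*(x + 1)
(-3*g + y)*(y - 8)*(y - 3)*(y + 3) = -3*g*y^3 + 24*g*y^2 + 27*g*y - 216*g + y^4 - 8*y^3 - 9*y^2 + 72*y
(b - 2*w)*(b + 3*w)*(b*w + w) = b^3*w + b^2*w^2 + b^2*w - 6*b*w^3 + b*w^2 - 6*w^3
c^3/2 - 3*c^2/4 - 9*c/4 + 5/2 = (c/2 + 1)*(c - 5/2)*(c - 1)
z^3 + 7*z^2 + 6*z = z*(z + 1)*(z + 6)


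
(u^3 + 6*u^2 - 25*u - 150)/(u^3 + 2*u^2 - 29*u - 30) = (u + 5)/(u + 1)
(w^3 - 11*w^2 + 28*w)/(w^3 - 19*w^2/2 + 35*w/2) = 2*(w - 4)/(2*w - 5)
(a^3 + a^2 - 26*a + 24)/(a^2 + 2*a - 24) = a - 1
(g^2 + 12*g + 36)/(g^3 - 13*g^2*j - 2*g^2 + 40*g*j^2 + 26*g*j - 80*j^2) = (g^2 + 12*g + 36)/(g^3 - 13*g^2*j - 2*g^2 + 40*g*j^2 + 26*g*j - 80*j^2)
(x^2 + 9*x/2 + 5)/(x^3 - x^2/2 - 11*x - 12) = (2*x + 5)/(2*x^2 - 5*x - 12)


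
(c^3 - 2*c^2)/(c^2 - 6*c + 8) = c^2/(c - 4)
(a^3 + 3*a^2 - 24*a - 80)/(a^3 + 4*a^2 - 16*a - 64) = (a - 5)/(a - 4)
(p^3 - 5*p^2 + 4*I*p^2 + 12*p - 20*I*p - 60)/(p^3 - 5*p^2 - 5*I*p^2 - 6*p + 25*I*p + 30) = (p + 6*I)/(p - 3*I)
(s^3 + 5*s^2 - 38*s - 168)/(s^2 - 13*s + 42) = (s^2 + 11*s + 28)/(s - 7)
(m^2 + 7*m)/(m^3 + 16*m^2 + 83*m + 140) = m/(m^2 + 9*m + 20)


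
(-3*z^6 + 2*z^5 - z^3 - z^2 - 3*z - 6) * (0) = 0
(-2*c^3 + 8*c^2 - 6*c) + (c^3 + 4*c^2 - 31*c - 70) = -c^3 + 12*c^2 - 37*c - 70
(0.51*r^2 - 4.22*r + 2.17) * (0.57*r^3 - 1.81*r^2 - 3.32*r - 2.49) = 0.2907*r^5 - 3.3285*r^4 + 7.1819*r^3 + 8.8128*r^2 + 3.3034*r - 5.4033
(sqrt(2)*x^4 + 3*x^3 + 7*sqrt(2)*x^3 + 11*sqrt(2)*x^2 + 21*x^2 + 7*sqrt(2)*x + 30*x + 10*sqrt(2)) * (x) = sqrt(2)*x^5 + 3*x^4 + 7*sqrt(2)*x^4 + 11*sqrt(2)*x^3 + 21*x^3 + 7*sqrt(2)*x^2 + 30*x^2 + 10*sqrt(2)*x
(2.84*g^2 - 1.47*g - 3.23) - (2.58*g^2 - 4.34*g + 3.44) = 0.26*g^2 + 2.87*g - 6.67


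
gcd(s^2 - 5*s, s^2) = s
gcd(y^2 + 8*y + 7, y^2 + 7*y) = y + 7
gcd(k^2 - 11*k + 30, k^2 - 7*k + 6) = k - 6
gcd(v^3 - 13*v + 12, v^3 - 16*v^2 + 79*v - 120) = v - 3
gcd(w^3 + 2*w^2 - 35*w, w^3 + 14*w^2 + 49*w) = w^2 + 7*w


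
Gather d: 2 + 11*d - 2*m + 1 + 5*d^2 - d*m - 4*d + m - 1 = 5*d^2 + d*(7 - m) - m + 2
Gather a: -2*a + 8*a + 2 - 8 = 6*a - 6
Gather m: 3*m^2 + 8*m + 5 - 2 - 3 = 3*m^2 + 8*m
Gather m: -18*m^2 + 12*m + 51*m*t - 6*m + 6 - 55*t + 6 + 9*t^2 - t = -18*m^2 + m*(51*t + 6) + 9*t^2 - 56*t + 12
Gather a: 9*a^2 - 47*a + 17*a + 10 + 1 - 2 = 9*a^2 - 30*a + 9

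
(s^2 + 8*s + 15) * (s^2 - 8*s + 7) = s^4 - 42*s^2 - 64*s + 105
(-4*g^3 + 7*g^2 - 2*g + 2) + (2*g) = -4*g^3 + 7*g^2 + 2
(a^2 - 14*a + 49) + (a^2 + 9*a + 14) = 2*a^2 - 5*a + 63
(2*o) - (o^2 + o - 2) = -o^2 + o + 2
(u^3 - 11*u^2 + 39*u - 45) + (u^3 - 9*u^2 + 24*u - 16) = 2*u^3 - 20*u^2 + 63*u - 61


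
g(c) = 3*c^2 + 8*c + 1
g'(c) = 6*c + 8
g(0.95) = 11.31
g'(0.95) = 13.70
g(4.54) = 99.15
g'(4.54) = 35.24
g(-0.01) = 0.92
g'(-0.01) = 7.94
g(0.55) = 6.31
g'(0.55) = 11.30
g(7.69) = 239.93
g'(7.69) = 54.14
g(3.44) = 64.02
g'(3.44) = 28.64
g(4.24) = 88.85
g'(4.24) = 33.44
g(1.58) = 21.13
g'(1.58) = 17.48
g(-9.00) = 172.00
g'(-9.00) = -46.00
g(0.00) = 1.00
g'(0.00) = 8.00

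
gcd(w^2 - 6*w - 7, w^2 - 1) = w + 1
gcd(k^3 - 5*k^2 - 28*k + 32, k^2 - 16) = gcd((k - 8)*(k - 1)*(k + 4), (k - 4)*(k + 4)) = k + 4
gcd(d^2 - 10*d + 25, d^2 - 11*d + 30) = d - 5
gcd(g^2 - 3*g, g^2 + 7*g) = g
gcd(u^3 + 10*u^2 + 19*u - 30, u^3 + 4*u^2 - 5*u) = u^2 + 4*u - 5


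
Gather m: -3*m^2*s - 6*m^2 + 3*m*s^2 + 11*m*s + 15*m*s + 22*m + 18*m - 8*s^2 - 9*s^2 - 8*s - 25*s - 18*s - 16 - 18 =m^2*(-3*s - 6) + m*(3*s^2 + 26*s + 40) - 17*s^2 - 51*s - 34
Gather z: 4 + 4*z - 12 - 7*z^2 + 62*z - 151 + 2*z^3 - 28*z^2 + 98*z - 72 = 2*z^3 - 35*z^2 + 164*z - 231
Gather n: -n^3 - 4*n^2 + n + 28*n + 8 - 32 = -n^3 - 4*n^2 + 29*n - 24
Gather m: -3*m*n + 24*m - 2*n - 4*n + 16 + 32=m*(24 - 3*n) - 6*n + 48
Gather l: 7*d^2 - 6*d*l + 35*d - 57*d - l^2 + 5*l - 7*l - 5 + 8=7*d^2 - 22*d - l^2 + l*(-6*d - 2) + 3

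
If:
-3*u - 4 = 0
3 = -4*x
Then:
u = -4/3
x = -3/4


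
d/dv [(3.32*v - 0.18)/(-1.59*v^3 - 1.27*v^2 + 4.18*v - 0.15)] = (10.5576*v^3 + 3.3578*v^2 - 0.4572*v + 0.2544)/(2.5281*v^6 + 4.0386*v^5 - 11.6795*v^4 - 10.1402*v^3 + 17.8534*v^2 - 1.254*v + 0.0225)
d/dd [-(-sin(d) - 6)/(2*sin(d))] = -3*cos(d)/sin(d)^2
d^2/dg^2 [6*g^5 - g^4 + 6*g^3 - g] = 12*g*(10*g^2 - g + 3)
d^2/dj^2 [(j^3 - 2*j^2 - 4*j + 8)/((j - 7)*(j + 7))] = 90*(j^3 - 6*j^2 + 147*j - 98)/(j^6 - 147*j^4 + 7203*j^2 - 117649)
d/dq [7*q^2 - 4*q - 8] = 14*q - 4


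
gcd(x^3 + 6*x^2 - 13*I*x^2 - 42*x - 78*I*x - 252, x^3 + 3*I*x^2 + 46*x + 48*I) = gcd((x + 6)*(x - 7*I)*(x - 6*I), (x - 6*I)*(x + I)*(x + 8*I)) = x - 6*I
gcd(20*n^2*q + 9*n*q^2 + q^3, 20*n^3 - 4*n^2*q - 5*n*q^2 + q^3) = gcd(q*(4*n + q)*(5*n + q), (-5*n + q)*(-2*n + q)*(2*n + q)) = 1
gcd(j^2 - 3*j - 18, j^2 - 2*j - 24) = j - 6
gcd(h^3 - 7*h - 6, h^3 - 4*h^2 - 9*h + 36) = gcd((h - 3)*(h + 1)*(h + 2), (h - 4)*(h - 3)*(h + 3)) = h - 3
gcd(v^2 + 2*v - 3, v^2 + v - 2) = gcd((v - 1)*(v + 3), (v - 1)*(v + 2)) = v - 1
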